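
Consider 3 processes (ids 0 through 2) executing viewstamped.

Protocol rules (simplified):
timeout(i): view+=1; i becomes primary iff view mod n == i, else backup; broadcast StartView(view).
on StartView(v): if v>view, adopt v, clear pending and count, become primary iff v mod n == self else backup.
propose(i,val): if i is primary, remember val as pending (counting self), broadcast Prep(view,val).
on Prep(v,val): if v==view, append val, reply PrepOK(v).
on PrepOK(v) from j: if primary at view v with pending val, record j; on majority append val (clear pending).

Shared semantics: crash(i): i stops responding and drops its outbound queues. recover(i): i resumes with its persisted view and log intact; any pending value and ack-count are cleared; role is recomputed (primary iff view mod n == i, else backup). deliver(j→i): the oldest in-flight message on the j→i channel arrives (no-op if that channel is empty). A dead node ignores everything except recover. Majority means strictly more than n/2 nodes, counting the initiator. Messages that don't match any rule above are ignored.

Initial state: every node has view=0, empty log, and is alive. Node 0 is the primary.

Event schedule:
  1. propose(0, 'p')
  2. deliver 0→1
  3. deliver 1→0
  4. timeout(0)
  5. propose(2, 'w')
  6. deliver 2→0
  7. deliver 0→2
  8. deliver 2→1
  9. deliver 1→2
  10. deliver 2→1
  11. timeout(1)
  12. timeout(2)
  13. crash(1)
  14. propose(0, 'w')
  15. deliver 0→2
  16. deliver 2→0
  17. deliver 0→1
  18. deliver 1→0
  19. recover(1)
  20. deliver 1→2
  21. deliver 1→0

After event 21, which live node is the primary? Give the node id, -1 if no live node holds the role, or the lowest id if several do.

step 1 propose(0,'p'): —
step 2 deliver 0→1: 1={back,v=0,log=p}
step 3 deliver 1→0: 0={prim,v=0,log=p}
step 4 timeout(0): 0={back,v=1,log=p}
step 5 propose(2,'w'): —
step 6 deliver 2→0: —
step 7 deliver 0→2: 2={back,v=0,log=p}
step 8 deliver 2→1: —
step 9 deliver 1→2: —
step 10 deliver 2→1: —
step 11 timeout(1): 1={prim,v=1,log=p}
step 12 timeout(2): 2={back,v=1,log=p}
step 13 crash(1): 1={✗prim,v=1,log=p}
step 14 propose(0,'w'): —
step 15 deliver 0→2: —
step 16 deliver 2→0: —
step 17 deliver 0→1: —
step 18 deliver 1→0: —
step 19 recover(1): 1={prim,v=1,log=p}
step 20 deliver 1→2: —
step 21 deliver 1→0: —

1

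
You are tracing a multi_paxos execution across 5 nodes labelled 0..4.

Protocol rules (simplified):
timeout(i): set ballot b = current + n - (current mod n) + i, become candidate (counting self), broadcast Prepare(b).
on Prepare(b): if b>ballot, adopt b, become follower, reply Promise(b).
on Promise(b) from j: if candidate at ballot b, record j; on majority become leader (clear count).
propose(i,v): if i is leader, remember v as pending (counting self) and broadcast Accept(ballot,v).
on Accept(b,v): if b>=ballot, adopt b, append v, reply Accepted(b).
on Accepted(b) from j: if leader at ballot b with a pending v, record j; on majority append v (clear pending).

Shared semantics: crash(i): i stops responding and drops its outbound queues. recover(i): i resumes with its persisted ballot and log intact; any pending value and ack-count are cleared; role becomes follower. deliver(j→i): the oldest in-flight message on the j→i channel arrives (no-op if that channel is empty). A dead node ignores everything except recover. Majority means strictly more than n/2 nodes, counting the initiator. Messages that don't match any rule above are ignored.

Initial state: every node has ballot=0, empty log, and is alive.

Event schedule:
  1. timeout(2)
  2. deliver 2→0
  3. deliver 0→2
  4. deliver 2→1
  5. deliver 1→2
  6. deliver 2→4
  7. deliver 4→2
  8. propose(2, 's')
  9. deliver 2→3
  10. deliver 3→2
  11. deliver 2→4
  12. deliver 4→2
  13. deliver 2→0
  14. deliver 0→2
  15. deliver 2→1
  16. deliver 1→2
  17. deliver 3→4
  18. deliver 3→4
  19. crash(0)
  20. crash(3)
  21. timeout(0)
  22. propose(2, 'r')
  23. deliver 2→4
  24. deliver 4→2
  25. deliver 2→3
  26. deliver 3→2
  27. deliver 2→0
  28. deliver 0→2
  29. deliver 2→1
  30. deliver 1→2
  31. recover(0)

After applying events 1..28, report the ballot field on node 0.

7

step 1 timeout(2): 2={cand,b=7,log=-}
step 2 deliver 2→0: 0={foll,b=7,log=-}
step 3 deliver 0→2: —
step 4 deliver 2→1: 1={foll,b=7,log=-}
step 5 deliver 1→2: 2={lead,b=7,log=-}
step 6 deliver 2→4: 4={foll,b=7,log=-}
step 7 deliver 4→2: —
step 8 propose(2,'s'): —
step 9 deliver 2→3: 3={foll,b=7,log=-}
step 10 deliver 3→2: —
step 11 deliver 2→4: 4={foll,b=7,log=s}
step 12 deliver 4→2: —
step 13 deliver 2→0: 0={foll,b=7,log=s}
step 14 deliver 0→2: 2={lead,b=7,log=s}
step 15 deliver 2→1: 1={foll,b=7,log=s}
step 16 deliver 1→2: —
step 17 deliver 3→4: —
step 18 deliver 3→4: —
step 19 crash(0): 0={✗foll,b=7,log=s}
step 20 crash(3): 3={✗foll,b=7,log=-}
step 21 timeout(0): —
step 22 propose(2,'r'): —
step 23 deliver 2→4: 4={foll,b=7,log=s,r}
step 24 deliver 4→2: —
step 25 deliver 2→3: —
step 26 deliver 3→2: —
step 27 deliver 2→0: —
step 28 deliver 0→2: —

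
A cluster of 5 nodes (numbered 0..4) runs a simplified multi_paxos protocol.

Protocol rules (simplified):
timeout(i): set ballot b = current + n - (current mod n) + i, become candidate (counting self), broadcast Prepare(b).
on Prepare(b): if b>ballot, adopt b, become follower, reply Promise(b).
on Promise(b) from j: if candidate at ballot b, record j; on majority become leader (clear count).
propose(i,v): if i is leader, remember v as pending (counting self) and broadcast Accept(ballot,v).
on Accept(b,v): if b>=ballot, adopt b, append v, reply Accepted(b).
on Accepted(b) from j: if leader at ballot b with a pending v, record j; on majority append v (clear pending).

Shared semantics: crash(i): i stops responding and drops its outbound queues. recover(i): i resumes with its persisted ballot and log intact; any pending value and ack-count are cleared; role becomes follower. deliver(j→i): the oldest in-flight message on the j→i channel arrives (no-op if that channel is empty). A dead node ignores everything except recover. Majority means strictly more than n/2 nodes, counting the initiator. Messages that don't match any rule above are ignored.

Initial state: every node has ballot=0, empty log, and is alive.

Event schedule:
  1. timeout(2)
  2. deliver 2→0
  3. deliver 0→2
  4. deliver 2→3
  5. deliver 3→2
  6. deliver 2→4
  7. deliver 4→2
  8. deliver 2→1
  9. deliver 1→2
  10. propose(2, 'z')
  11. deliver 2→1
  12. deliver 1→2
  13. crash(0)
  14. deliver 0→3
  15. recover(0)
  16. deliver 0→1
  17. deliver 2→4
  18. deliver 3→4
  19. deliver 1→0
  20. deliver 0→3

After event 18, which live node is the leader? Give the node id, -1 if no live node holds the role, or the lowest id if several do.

2

[1] timeout(2) → N2(cand b7 [-])
[2] deliver 2→0 → N0(foll b7 [-])
[3] deliver 0→2 → ∅
[4] deliver 2→3 → N3(foll b7 [-])
[5] deliver 3→2 → N2(lead b7 [-])
[6] deliver 2→4 → N4(foll b7 [-])
[7] deliver 4→2 → ∅
[8] deliver 2→1 → N1(foll b7 [-])
[9] deliver 1→2 → ∅
[10] propose(2,'z') → ∅
[11] deliver 2→1 → N1(foll b7 [z])
[12] deliver 1→2 → ∅
[13] crash(0) → N0(✗foll b7 [-])
[14] deliver 0→3 → ∅
[15] recover(0) → N0(foll b7 [-])
[16] deliver 0→1 → ∅
[17] deliver 2→4 → N4(foll b7 [z])
[18] deliver 3→4 → ∅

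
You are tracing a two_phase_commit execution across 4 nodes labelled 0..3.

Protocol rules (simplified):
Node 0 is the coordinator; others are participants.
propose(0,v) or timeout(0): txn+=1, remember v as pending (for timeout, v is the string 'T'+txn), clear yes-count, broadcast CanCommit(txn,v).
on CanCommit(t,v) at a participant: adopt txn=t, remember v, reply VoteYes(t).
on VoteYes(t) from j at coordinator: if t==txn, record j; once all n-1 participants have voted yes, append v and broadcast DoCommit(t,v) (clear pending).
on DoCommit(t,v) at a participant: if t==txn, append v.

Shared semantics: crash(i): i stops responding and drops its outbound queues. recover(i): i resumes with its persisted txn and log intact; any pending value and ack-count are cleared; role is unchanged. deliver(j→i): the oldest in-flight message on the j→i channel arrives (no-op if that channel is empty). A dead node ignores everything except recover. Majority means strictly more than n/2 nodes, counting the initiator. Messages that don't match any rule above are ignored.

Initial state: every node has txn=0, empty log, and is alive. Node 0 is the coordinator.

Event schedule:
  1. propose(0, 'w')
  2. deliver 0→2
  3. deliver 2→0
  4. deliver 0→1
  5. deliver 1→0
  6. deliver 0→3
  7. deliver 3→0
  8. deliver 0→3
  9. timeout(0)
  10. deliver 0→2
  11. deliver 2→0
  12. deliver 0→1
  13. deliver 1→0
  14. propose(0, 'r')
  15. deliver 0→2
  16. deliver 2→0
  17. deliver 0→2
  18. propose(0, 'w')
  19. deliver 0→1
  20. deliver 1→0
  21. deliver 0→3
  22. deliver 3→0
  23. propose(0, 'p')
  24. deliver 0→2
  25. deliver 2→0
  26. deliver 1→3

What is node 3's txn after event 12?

1

[1] propose(0,'w') → N0(coor t1 [-])
[2] deliver 0→2 → N2(part t1 [-])
[3] deliver 2→0 → ∅
[4] deliver 0→1 → N1(part t1 [-])
[5] deliver 1→0 → ∅
[6] deliver 0→3 → N3(part t1 [-])
[7] deliver 3→0 → N0(coor t1 [w])
[8] deliver 0→3 → N3(part t1 [w])
[9] timeout(0) → N0(coor t2 [w])
[10] deliver 0→2 → N2(part t1 [w])
[11] deliver 2→0 → ∅
[12] deliver 0→1 → N1(part t1 [w])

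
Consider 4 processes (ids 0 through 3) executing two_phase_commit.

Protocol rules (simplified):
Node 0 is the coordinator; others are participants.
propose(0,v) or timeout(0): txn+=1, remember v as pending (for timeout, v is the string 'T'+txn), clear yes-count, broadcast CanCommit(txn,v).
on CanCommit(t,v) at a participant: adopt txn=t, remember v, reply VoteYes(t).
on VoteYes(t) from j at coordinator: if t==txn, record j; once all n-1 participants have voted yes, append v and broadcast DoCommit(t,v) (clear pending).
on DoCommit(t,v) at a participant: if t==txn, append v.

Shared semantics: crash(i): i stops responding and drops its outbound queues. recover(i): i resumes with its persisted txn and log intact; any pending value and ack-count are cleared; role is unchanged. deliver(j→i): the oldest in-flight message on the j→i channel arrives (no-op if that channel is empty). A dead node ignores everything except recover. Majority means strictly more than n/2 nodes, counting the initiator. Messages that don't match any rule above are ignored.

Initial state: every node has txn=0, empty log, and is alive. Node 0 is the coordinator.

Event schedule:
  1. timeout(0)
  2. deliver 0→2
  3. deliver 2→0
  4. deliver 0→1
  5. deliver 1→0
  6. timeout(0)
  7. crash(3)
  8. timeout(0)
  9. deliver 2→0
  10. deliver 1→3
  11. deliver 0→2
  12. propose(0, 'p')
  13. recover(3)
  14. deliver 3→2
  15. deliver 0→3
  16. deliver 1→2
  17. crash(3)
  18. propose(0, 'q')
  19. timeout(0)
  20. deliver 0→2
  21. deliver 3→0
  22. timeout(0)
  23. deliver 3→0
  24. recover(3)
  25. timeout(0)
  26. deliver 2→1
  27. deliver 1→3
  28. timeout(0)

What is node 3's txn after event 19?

1

step 1 timeout(0): 0={coor,t=1,log=-}
step 2 deliver 0→2: 2={part,t=1,log=-}
step 3 deliver 2→0: —
step 4 deliver 0→1: 1={part,t=1,log=-}
step 5 deliver 1→0: —
step 6 timeout(0): 0={coor,t=2,log=-}
step 7 crash(3): 3={✗part,t=0,log=-}
step 8 timeout(0): 0={coor,t=3,log=-}
step 9 deliver 2→0: —
step 10 deliver 1→3: —
step 11 deliver 0→2: 2={part,t=2,log=-}
step 12 propose(0,'p'): 0={coor,t=4,log=-}
step 13 recover(3): 3={part,t=0,log=-}
step 14 deliver 3→2: —
step 15 deliver 0→3: 3={part,t=1,log=-}
step 16 deliver 1→2: —
step 17 crash(3): 3={✗part,t=1,log=-}
step 18 propose(0,'q'): 0={coor,t=5,log=-}
step 19 timeout(0): 0={coor,t=6,log=-}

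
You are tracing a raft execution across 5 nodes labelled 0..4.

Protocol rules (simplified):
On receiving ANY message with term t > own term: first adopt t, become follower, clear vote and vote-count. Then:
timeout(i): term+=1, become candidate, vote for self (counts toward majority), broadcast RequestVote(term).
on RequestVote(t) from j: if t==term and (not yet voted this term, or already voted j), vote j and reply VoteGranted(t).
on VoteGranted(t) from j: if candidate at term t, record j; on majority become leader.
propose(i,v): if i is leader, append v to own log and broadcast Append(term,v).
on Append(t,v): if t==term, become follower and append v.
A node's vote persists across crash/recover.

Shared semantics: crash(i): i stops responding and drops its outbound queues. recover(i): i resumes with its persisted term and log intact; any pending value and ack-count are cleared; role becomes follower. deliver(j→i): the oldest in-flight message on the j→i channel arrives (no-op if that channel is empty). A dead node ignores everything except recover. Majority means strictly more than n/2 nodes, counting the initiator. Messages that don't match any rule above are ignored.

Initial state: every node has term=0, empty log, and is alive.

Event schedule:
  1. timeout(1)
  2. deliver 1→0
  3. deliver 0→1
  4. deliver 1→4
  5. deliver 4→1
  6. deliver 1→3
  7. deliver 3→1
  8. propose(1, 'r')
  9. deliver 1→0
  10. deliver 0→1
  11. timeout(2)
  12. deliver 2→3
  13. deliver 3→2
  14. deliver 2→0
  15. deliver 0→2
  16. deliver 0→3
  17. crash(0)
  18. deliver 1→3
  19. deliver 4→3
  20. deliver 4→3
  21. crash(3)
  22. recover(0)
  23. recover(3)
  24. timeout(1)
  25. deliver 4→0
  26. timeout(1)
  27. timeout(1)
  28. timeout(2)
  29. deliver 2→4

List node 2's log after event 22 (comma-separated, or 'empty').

empty

[1] timeout(1) → N1(cand t1 [-])
[2] deliver 1→0 → N0(foll t1 [-])
[3] deliver 0→1 → ∅
[4] deliver 1→4 → N4(foll t1 [-])
[5] deliver 4→1 → N1(lead t1 [-])
[6] deliver 1→3 → N3(foll t1 [-])
[7] deliver 3→1 → ∅
[8] propose(1,'r') → N1(lead t1 [r])
[9] deliver 1→0 → N0(foll t1 [r])
[10] deliver 0→1 → ∅
[11] timeout(2) → N2(cand t1 [-])
[12] deliver 2→3 → ∅
[13] deliver 3→2 → ∅
[14] deliver 2→0 → ∅
[15] deliver 0→2 → ∅
[16] deliver 0→3 → ∅
[17] crash(0) → N0(✗foll t1 [r])
[18] deliver 1→3 → N3(foll t1 [r])
[19] deliver 4→3 → ∅
[20] deliver 4→3 → ∅
[21] crash(3) → N3(✗foll t1 [r])
[22] recover(0) → N0(foll t1 [r])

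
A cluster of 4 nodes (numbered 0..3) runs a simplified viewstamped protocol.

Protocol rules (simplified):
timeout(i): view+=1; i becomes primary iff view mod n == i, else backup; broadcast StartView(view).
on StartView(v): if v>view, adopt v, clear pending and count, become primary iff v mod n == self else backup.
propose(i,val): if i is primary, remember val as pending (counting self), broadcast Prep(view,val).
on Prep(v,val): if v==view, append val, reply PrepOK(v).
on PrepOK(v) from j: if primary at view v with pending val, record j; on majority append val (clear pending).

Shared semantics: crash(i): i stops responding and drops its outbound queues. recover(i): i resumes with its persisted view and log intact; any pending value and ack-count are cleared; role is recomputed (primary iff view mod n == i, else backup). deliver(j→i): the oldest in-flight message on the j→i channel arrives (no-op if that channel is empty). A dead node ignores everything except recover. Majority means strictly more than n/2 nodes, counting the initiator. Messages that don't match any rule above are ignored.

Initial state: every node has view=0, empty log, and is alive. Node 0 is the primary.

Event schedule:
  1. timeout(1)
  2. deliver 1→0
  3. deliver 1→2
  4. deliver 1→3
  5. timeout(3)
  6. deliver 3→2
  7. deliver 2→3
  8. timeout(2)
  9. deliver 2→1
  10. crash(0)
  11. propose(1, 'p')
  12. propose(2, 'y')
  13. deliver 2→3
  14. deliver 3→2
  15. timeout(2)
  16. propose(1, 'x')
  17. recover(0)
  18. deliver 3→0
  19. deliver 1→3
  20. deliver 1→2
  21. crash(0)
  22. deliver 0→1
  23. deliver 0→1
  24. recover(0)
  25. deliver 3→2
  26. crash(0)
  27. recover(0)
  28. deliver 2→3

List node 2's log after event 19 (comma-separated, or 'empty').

after 1 — timeout(1): n1:prim/v1/[-]
after 2 — deliver 1→0: n0:back/v1/[-]
after 3 — deliver 1→2: n2:back/v1/[-]
after 4 — deliver 1→3: n3:back/v1/[-]
after 5 — timeout(3): n3:back/v2/[-]
after 6 — deliver 3→2: n2:prim/v2/[-]
after 7 — deliver 2→3: ·
after 8 — timeout(2): n2:back/v3/[-]
after 9 — deliver 2→1: n1:back/v3/[-]
after 10 — crash(0): n0:✗back/v1/[-]
after 11 — propose(1,'p'): ·
after 12 — propose(2,'y'): ·
after 13 — deliver 2→3: n3:prim/v3/[-]
after 14 — deliver 3→2: ·
after 15 — timeout(2): n2:back/v4/[-]
after 16 — propose(1,'x'): ·
after 17 — recover(0): n0:back/v1/[-]
after 18 — deliver 3→0: n0:back/v2/[-]
after 19 — deliver 1→3: ·

empty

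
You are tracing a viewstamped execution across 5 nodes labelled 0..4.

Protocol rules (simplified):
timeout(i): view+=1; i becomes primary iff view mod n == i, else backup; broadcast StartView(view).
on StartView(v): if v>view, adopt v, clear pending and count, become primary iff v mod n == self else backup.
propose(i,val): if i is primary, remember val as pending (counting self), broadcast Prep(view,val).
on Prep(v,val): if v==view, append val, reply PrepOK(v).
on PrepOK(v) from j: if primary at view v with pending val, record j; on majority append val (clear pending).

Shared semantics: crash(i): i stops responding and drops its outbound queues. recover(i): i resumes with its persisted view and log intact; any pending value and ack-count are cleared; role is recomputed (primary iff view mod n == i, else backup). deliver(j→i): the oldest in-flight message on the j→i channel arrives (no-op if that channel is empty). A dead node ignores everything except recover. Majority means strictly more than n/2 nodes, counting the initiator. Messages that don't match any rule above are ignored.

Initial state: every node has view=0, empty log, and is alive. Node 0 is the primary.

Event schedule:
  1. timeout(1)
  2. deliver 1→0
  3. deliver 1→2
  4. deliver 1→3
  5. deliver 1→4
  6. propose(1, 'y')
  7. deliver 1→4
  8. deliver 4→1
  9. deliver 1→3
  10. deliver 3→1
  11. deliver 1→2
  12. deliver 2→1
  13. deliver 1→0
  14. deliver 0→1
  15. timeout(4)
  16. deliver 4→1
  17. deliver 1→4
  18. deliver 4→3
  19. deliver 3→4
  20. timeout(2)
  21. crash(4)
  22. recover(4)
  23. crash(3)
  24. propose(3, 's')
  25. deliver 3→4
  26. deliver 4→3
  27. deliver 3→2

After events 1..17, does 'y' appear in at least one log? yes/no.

yes

1. timeout(1):  <1:prim v1 ->
2. deliver 1→0:  <0:back v1 ->
3. deliver 1→2:  <2:back v1 ->
4. deliver 1→3:  <3:back v1 ->
5. deliver 1→4:  <4:back v1 ->
6. propose(1,'y'):  nop
7. deliver 1→4:  <4:back v1 y>
8. deliver 4→1:  nop
9. deliver 1→3:  <3:back v1 y>
10. deliver 3→1:  <1:prim v1 y>
11. deliver 1→2:  <2:back v1 y>
12. deliver 2→1:  nop
13. deliver 1→0:  <0:back v1 y>
14. deliver 0→1:  nop
15. timeout(4):  <4:back v2 y>
16. deliver 4→1:  <1:back v2 y>
17. deliver 1→4:  nop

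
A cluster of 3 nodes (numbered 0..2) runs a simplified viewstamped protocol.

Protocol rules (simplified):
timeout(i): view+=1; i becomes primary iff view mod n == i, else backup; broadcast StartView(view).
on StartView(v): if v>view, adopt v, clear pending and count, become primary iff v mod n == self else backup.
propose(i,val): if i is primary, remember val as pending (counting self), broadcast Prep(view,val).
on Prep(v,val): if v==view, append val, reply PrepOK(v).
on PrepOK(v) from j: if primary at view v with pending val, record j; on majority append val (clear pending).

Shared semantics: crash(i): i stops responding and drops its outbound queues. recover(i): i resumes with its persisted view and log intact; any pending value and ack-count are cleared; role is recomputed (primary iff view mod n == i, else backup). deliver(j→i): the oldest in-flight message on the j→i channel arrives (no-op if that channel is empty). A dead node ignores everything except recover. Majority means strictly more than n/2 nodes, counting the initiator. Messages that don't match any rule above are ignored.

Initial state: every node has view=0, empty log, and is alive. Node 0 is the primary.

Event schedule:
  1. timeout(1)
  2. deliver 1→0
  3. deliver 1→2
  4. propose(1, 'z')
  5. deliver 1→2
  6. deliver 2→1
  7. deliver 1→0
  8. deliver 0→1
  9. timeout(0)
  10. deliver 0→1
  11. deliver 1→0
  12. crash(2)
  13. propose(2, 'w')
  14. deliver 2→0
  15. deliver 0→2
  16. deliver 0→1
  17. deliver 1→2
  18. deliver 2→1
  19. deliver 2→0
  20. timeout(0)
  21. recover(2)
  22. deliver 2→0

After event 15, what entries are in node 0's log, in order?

z

1. timeout(1):  <1:prim v1 ->
2. deliver 1→0:  <0:back v1 ->
3. deliver 1→2:  <2:back v1 ->
4. propose(1,'z'):  nop
5. deliver 1→2:  <2:back v1 z>
6. deliver 2→1:  <1:prim v1 z>
7. deliver 1→0:  <0:back v1 z>
8. deliver 0→1:  nop
9. timeout(0):  <0:back v2 z>
10. deliver 0→1:  <1:back v2 z>
11. deliver 1→0:  nop
12. crash(2):  <2:✗back v1 z>
13. propose(2,'w'):  nop
14. deliver 2→0:  nop
15. deliver 0→2:  nop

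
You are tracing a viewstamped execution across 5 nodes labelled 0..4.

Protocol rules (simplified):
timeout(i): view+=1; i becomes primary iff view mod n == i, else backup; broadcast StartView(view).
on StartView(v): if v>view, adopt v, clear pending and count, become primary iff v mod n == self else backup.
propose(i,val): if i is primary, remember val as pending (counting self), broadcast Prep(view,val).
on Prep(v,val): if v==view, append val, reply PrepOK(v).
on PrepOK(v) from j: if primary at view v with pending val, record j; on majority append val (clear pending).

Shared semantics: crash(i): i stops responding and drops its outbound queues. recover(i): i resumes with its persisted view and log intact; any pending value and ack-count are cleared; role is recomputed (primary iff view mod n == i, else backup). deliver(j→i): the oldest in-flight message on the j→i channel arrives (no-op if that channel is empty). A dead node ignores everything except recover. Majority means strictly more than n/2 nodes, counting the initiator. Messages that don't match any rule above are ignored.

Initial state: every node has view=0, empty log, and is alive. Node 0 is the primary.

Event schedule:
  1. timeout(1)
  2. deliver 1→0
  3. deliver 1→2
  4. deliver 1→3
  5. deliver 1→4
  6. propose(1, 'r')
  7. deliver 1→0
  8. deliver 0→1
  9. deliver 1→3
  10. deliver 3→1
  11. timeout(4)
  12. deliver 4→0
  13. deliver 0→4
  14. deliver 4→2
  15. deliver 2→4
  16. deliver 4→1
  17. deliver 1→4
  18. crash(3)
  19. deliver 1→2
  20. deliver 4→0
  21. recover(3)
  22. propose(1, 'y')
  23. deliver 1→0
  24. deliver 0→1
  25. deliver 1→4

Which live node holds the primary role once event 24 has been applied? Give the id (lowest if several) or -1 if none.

after 1 — timeout(1): n1:prim/v1/[-]
after 2 — deliver 1→0: n0:back/v1/[-]
after 3 — deliver 1→2: n2:back/v1/[-]
after 4 — deliver 1→3: n3:back/v1/[-]
after 5 — deliver 1→4: n4:back/v1/[-]
after 6 — propose(1,'r'): ·
after 7 — deliver 1→0: n0:back/v1/[r]
after 8 — deliver 0→1: ·
after 9 — deliver 1→3: n3:back/v1/[r]
after 10 — deliver 3→1: n1:prim/v1/[r]
after 11 — timeout(4): n4:back/v2/[-]
after 12 — deliver 4→0: n0:back/v2/[r]
after 13 — deliver 0→4: ·
after 14 — deliver 4→2: n2:prim/v2/[-]
after 15 — deliver 2→4: ·
after 16 — deliver 4→1: n1:back/v2/[r]
after 17 — deliver 1→4: ·
after 18 — crash(3): n3:✗back/v1/[r]
after 19 — deliver 1→2: ·
after 20 — deliver 4→0: ·
after 21 — recover(3): n3:back/v1/[r]
after 22 — propose(1,'y'): ·
after 23 — deliver 1→0: ·
after 24 — deliver 0→1: ·

2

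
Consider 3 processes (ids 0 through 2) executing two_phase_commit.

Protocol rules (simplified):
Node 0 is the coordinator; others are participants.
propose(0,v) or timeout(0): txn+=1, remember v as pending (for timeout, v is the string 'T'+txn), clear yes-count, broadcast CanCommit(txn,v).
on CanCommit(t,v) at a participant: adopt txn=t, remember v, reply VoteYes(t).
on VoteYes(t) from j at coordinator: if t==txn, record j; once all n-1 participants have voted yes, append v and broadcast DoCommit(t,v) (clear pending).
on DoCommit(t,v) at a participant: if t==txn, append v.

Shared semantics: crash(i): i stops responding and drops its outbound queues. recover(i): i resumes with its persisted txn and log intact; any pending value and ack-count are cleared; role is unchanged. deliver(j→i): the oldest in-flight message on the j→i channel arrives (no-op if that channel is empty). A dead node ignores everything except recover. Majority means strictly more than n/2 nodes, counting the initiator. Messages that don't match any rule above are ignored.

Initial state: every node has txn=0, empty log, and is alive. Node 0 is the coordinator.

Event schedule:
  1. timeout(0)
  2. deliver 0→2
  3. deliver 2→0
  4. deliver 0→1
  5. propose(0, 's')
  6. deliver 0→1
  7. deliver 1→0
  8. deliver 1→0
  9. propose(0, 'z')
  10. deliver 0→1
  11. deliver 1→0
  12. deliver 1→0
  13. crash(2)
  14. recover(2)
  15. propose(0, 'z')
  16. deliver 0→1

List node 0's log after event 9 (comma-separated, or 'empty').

empty

1. timeout(0):  <0:coor t1 ->
2. deliver 0→2:  <2:part t1 ->
3. deliver 2→0:  nop
4. deliver 0→1:  <1:part t1 ->
5. propose(0,'s'):  <0:coor t2 ->
6. deliver 0→1:  <1:part t2 ->
7. deliver 1→0:  nop
8. deliver 1→0:  nop
9. propose(0,'z'):  <0:coor t3 ->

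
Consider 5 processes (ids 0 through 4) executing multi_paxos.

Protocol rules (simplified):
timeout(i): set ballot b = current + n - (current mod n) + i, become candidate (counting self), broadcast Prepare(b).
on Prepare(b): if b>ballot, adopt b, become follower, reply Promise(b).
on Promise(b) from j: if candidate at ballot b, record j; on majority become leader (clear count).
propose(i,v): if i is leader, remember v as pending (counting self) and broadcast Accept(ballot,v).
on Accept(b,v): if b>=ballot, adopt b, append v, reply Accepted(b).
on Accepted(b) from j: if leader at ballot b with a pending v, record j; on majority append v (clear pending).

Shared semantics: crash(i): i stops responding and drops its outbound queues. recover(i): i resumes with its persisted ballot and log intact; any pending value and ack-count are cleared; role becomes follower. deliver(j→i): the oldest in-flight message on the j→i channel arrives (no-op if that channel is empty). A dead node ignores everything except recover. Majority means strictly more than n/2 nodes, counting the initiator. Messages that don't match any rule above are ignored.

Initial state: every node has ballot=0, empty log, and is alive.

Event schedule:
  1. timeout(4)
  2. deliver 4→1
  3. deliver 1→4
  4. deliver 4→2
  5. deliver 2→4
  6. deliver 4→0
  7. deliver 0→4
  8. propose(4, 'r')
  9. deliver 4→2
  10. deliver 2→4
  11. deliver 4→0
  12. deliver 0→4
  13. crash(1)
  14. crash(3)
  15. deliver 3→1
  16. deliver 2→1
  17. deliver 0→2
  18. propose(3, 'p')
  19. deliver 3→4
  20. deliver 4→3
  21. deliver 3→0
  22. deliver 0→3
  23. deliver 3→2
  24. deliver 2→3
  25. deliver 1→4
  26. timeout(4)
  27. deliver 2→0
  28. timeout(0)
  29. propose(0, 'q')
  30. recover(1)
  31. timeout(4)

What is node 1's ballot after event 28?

9

1. timeout(4):  <4:cand b9 ->
2. deliver 4→1:  <1:foll b9 ->
3. deliver 1→4:  nop
4. deliver 4→2:  <2:foll b9 ->
5. deliver 2→4:  <4:lead b9 ->
6. deliver 4→0:  <0:foll b9 ->
7. deliver 0→4:  nop
8. propose(4,'r'):  nop
9. deliver 4→2:  <2:foll b9 r>
10. deliver 2→4:  nop
11. deliver 4→0:  <0:foll b9 r>
12. deliver 0→4:  <4:lead b9 r>
13. crash(1):  <1:✗foll b9 ->
14. crash(3):  <3:✗foll b0 ->
15. deliver 3→1:  nop
16. deliver 2→1:  nop
17. deliver 0→2:  nop
18. propose(3,'p'):  nop
19. deliver 3→4:  nop
20. deliver 4→3:  nop
21. deliver 3→0:  nop
22. deliver 0→3:  nop
23. deliver 3→2:  nop
24. deliver 2→3:  nop
25. deliver 1→4:  nop
26. timeout(4):  <4:cand b14 r>
27. deliver 2→0:  nop
28. timeout(0):  <0:cand b10 r>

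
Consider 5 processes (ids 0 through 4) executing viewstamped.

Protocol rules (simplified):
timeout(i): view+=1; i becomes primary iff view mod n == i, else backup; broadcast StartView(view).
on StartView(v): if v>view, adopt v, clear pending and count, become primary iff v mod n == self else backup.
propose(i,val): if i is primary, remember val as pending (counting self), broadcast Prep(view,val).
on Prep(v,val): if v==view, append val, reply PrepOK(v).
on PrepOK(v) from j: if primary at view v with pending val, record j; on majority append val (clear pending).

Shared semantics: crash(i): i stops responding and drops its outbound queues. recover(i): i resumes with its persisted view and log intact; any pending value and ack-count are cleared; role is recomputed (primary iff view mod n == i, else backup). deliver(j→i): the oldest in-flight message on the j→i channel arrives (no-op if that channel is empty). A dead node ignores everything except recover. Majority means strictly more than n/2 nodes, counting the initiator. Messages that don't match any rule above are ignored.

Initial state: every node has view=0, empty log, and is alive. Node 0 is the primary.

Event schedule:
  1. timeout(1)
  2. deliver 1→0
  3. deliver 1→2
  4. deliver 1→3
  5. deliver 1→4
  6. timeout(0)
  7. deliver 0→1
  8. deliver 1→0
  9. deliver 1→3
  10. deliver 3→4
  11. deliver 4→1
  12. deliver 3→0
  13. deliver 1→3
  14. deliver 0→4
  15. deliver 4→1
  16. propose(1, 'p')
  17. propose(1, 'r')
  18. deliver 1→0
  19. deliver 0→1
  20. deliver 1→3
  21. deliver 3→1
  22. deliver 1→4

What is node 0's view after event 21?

after 1 — timeout(1): n1:prim/v1/[-]
after 2 — deliver 1→0: n0:back/v1/[-]
after 3 — deliver 1→2: n2:back/v1/[-]
after 4 — deliver 1→3: n3:back/v1/[-]
after 5 — deliver 1→4: n4:back/v1/[-]
after 6 — timeout(0): n0:back/v2/[-]
after 7 — deliver 0→1: n1:back/v2/[-]
after 8 — deliver 1→0: ·
after 9 — deliver 1→3: ·
after 10 — deliver 3→4: ·
after 11 — deliver 4→1: ·
after 12 — deliver 3→0: ·
after 13 — deliver 1→3: ·
after 14 — deliver 0→4: n4:back/v2/[-]
after 15 — deliver 4→1: ·
after 16 — propose(1,'p'): ·
after 17 — propose(1,'r'): ·
after 18 — deliver 1→0: ·
after 19 — deliver 0→1: ·
after 20 — deliver 1→3: ·
after 21 — deliver 3→1: ·

2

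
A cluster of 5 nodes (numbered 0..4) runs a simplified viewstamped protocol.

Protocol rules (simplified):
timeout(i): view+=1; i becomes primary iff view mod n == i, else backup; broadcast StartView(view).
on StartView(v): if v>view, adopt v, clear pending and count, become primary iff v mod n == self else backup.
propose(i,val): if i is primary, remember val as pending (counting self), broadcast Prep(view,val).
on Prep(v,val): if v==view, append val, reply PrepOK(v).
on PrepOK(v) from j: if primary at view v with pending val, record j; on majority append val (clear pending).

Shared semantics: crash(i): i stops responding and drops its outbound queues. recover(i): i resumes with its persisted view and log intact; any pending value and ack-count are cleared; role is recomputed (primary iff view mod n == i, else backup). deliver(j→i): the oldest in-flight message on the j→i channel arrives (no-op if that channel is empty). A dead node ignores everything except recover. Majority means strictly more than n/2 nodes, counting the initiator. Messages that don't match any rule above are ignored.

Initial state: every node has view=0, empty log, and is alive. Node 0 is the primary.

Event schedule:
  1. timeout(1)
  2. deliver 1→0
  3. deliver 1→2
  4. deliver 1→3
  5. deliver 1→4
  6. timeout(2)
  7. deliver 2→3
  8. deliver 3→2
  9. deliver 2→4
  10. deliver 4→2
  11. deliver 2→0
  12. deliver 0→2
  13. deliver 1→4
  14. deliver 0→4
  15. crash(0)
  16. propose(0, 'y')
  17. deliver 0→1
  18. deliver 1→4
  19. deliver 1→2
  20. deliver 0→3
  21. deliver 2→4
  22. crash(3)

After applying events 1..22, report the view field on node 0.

2

step 1 timeout(1): 1={prim,v=1,log=-}
step 2 deliver 1→0: 0={back,v=1,log=-}
step 3 deliver 1→2: 2={back,v=1,log=-}
step 4 deliver 1→3: 3={back,v=1,log=-}
step 5 deliver 1→4: 4={back,v=1,log=-}
step 6 timeout(2): 2={prim,v=2,log=-}
step 7 deliver 2→3: 3={back,v=2,log=-}
step 8 deliver 3→2: —
step 9 deliver 2→4: 4={back,v=2,log=-}
step 10 deliver 4→2: —
step 11 deliver 2→0: 0={back,v=2,log=-}
step 12 deliver 0→2: —
step 13 deliver 1→4: —
step 14 deliver 0→4: —
step 15 crash(0): 0={✗back,v=2,log=-}
step 16 propose(0,'y'): —
step 17 deliver 0→1: —
step 18 deliver 1→4: —
step 19 deliver 1→2: —
step 20 deliver 0→3: —
step 21 deliver 2→4: —
step 22 crash(3): 3={✗back,v=2,log=-}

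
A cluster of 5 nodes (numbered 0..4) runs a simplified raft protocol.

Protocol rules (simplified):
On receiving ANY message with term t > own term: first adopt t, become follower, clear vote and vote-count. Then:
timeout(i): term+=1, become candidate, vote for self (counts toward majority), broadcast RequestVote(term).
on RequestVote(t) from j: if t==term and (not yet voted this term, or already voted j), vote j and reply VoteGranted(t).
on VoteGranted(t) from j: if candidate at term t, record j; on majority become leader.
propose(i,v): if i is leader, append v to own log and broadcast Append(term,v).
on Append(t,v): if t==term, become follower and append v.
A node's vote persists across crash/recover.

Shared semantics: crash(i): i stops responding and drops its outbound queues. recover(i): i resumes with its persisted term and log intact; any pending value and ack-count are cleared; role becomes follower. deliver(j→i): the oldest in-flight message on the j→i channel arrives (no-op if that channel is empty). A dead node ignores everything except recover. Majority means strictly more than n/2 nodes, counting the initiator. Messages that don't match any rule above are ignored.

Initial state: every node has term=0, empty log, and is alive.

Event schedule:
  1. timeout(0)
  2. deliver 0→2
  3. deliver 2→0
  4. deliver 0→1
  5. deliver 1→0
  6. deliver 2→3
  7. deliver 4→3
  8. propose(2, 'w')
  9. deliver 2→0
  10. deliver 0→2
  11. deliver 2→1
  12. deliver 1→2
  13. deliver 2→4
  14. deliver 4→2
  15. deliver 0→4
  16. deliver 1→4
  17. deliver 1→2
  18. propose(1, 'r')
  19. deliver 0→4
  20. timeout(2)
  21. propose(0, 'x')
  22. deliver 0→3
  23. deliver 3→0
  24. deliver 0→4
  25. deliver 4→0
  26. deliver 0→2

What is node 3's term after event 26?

e1 timeout(0): 0[cand,t=1,-]
e2 deliver 0→2: 2[foll,t=1,-]
e3 deliver 2→0: ·
e4 deliver 0→1: 1[foll,t=1,-]
e5 deliver 1→0: 0[lead,t=1,-]
e6 deliver 2→3: ·
e7 deliver 4→3: ·
e8 propose(2,'w'): ·
e9 deliver 2→0: ·
e10 deliver 0→2: ·
e11 deliver 2→1: ·
e12 deliver 1→2: ·
e13 deliver 2→4: ·
e14 deliver 4→2: ·
e15 deliver 0→4: 4[foll,t=1,-]
e16 deliver 1→4: ·
e17 deliver 1→2: ·
e18 propose(1,'r'): ·
e19 deliver 0→4: ·
e20 timeout(2): 2[cand,t=2,-]
e21 propose(0,'x'): 0[lead,t=1,x]
e22 deliver 0→3: 3[foll,t=1,-]
e23 deliver 3→0: ·
e24 deliver 0→4: 4[foll,t=1,x]
e25 deliver 4→0: ·
e26 deliver 0→2: ·

1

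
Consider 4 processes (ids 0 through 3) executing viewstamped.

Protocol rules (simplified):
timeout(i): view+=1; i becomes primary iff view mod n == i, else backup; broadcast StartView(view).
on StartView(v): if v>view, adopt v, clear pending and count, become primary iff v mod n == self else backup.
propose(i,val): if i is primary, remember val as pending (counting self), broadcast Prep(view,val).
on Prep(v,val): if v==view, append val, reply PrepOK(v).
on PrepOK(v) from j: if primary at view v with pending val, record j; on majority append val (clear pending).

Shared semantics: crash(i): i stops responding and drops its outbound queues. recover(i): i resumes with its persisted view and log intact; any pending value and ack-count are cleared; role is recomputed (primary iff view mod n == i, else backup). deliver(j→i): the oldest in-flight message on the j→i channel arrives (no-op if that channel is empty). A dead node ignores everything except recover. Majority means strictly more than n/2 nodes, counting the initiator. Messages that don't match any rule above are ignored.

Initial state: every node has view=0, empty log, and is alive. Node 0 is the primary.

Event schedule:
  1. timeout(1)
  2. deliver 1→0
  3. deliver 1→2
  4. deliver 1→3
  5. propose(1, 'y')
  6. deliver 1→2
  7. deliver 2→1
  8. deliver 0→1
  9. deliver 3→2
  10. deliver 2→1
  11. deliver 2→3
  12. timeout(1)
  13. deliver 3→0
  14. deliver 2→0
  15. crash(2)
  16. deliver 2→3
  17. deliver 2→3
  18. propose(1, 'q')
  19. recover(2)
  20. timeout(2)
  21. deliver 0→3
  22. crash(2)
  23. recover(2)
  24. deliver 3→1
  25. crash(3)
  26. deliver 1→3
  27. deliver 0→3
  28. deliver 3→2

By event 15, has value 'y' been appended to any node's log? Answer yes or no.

after 1 — timeout(1): n1:prim/v1/[-]
after 2 — deliver 1→0: n0:back/v1/[-]
after 3 — deliver 1→2: n2:back/v1/[-]
after 4 — deliver 1→3: n3:back/v1/[-]
after 5 — propose(1,'y'): ·
after 6 — deliver 1→2: n2:back/v1/[y]
after 7 — deliver 2→1: ·
after 8 — deliver 0→1: ·
after 9 — deliver 3→2: ·
after 10 — deliver 2→1: ·
after 11 — deliver 2→3: ·
after 12 — timeout(1): n1:back/v2/[-]
after 13 — deliver 3→0: ·
after 14 — deliver 2→0: ·
after 15 — crash(2): n2:✗back/v1/[y]

yes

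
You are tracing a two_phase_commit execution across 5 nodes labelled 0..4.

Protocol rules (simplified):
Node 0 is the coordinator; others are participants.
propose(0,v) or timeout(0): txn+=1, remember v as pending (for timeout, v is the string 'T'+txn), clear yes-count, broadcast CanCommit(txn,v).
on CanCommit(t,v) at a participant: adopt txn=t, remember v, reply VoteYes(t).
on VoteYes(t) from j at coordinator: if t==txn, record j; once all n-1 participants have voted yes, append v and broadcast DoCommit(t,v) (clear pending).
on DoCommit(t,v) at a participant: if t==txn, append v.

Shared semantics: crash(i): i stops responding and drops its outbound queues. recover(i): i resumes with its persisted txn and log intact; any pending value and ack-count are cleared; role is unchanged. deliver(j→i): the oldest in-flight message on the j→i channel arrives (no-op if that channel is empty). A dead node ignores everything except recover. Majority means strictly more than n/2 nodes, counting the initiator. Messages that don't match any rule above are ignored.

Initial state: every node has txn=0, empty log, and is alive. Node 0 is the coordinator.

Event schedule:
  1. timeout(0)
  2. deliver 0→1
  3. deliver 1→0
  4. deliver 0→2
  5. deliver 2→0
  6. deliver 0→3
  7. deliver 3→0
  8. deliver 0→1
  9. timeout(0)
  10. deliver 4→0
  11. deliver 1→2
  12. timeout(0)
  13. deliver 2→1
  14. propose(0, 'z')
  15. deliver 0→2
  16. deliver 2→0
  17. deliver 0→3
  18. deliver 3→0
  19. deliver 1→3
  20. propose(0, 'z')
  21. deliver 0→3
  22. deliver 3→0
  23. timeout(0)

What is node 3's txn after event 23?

after 1 — timeout(0): n0:coor/t1/[-]
after 2 — deliver 0→1: n1:part/t1/[-]
after 3 — deliver 1→0: ·
after 4 — deliver 0→2: n2:part/t1/[-]
after 5 — deliver 2→0: ·
after 6 — deliver 0→3: n3:part/t1/[-]
after 7 — deliver 3→0: ·
after 8 — deliver 0→1: ·
after 9 — timeout(0): n0:coor/t2/[-]
after 10 — deliver 4→0: ·
after 11 — deliver 1→2: ·
after 12 — timeout(0): n0:coor/t3/[-]
after 13 — deliver 2→1: ·
after 14 — propose(0,'z'): n0:coor/t4/[-]
after 15 — deliver 0→2: n2:part/t2/[-]
after 16 — deliver 2→0: ·
after 17 — deliver 0→3: n3:part/t2/[-]
after 18 — deliver 3→0: ·
after 19 — deliver 1→3: ·
after 20 — propose(0,'z'): n0:coor/t5/[-]
after 21 — deliver 0→3: n3:part/t3/[-]
after 22 — deliver 3→0: ·
after 23 — timeout(0): n0:coor/t6/[-]

3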